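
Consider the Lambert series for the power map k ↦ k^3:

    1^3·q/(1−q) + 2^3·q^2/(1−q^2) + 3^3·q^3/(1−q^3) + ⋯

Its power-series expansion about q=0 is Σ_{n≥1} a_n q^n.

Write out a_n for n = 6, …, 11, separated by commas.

[q^6] f(1)=1,f(2)=8,f(3)=27,f(6)=216 ⇒ 252
q^7  k|7↦f(k): 1:1 7:343  a_7=344
q^8  k|8↦f(k): 8:512 4:64 2:8 1:1  a_8=585
q^9  k|9↦f(k): 9:729 3:27 1:1  a_9=757
q^10  k|10↦f(k): 10:1000 5:125 2:8 1:1  a_10=1134
[q^11] f(1)=1,f(11)=1331 ⇒ 1332

252, 344, 585, 757, 1134, 1332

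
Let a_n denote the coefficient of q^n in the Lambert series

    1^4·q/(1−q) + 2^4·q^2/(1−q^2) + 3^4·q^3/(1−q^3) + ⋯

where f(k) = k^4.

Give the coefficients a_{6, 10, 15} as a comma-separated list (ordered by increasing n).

1394, 10642, 51332

d|6:{6,3,2,1}  Σf=1296+81+16+1=1394
q^10  k|10↦f(k): 10:10000 5:625 2:16 1:1  a_10=10642
d|15:{15,5,3,1}  Σf=50625+625+81+1=51332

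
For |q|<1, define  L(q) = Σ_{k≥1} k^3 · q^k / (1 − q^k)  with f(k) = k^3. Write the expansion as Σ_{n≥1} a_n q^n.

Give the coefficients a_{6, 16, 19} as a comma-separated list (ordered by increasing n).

252, 4681, 6860

n=6: 1·6 2·3 3·2 6·1  f→[1+8+27+216]=252
d|16:{1,2,4,8,16}  Σf=1+8+64+512+4096=4681
q^19  k|19↦f(k): 1:1 19:6859  a_19=6860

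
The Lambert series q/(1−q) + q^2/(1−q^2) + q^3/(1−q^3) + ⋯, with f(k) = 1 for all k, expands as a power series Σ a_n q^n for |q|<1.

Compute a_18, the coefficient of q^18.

a_18 = 6

n=18: 1·18 2·9 3·6 6·3 9·2 18·1  f→[1+1+1+1+1+1]=6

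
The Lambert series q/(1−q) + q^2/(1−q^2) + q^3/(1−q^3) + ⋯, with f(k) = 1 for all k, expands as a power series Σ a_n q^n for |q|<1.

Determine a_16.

d|16:{16,8,4,2,1}  Σf=1+1+1+1+1=5

a_16 = 5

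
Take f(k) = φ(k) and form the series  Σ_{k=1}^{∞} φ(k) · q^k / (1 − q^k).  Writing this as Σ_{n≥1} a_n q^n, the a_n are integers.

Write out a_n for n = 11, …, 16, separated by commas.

n=11: 1·11 11·1  φ→[1+10]=11
[q^12] φ(1)=1,φ(2)=1,φ(3)=2,φ(4)=2,φ(6)=2,φ(12)=4 ⇒ 12
d|13:{13,1}  Σφ=12+1=13
n=14: 14·1 7·2 2·7 1·14  φ→[6+6+1+1]=14
n=15: 15·1 5·3 3·5 1·15  φ→[8+4+2+1]=15
d|16:{1,2,4,8,16}  Σφ=1+1+2+4+8=16

11, 12, 13, 14, 15, 16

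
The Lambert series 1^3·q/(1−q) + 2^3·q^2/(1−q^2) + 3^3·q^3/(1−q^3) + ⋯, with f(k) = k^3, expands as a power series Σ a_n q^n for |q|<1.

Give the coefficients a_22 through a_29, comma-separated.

11988, 12168, 16380, 15751, 19782, 20440, 25112, 24390

n=22: 1·22 2·11 11·2 22·1  f→[1+8+1331+10648]=11988
n=23: 23·1 1·23  f→[12167+1]=12168
d|24:{24,12,8,6,4,3,2,1}  Σf=13824+1728+512+216+64+27+8+1=16380
q^25  k|25↦f(k): 25:15625 5:125 1:1  a_25=15751
n=26: 26·1 13·2 2·13 1·26  f→[17576+2197+8+1]=19782
d|27:{1,3,9,27}  Σf=1+27+729+19683=20440
d|28:{1,2,4,7,14,28}  Σf=1+8+64+343+2744+21952=25112
q^29  k|29↦f(k): 1:1 29:24389  a_29=24390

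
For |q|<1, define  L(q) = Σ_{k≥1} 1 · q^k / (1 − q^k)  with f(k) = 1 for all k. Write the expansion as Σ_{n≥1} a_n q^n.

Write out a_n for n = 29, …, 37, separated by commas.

2, 8, 2, 6, 4, 4, 4, 9, 2

[q^29] f(29)=1,f(1)=1 ⇒ 2
d|30:{1,2,3,5,6,10,15,30}  Σf=1+1+1+1+1+1+1+1=8
d|31:{1,31}  Σf=1+1=2
d|32:{1,2,4,8,16,32}  Σf=1+1+1+1+1+1=6
d|33:{33,11,3,1}  Σf=1+1+1+1=4
n=34: 1·34 2·17 17·2 34·1  f→[1+1+1+1]=4
d|35:{1,5,7,35}  Σf=1+1+1+1=4
[q^36] f(1)=1,f(2)=1,f(3)=1,f(4)=1,f(6)=1,f(9)=1,f(12)=1,f(18)=1,f(36)=1 ⇒ 9
d|37:{37,1}  Σf=1+1=2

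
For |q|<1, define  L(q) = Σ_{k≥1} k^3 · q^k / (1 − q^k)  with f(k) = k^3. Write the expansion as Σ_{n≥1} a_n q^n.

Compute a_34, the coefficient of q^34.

a_34 = 44226

d|34:{34,17,2,1}  Σf=39304+4913+8+1=44226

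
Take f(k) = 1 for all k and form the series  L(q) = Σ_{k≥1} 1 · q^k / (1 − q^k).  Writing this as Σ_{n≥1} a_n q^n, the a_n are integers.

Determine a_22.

[q^22] f(22)=1,f(11)=1,f(2)=1,f(1)=1 ⇒ 4

a_22 = 4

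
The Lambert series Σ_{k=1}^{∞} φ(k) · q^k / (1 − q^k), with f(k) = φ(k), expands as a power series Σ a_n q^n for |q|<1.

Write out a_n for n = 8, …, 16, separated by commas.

d|8:{1,2,4,8}  Σφ=1+1+2+4=8
[q^9] φ(9)=6,φ(3)=2,φ(1)=1 ⇒ 9
n=10: 10·1 5·2 2·5 1·10  φ→[4+4+1+1]=10
[q^11] φ(11)=10,φ(1)=1 ⇒ 11
q^12  k|12↦φ(k): 12:4 6:2 4:2 3:2 2:1 1:1  a_12=12
[q^13] φ(13)=12,φ(1)=1 ⇒ 13
n=14: 14·1 7·2 2·7 1·14  φ→[6+6+1+1]=14
q^15  k|15↦φ(k): 1:1 3:2 5:4 15:8  a_15=15
d|16:{16,8,4,2,1}  Σφ=8+4+2+1+1=16

8, 9, 10, 11, 12, 13, 14, 15, 16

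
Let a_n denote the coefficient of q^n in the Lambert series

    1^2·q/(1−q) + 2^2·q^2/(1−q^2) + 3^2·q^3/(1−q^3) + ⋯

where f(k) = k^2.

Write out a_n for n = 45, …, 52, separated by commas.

q^45  k|45↦f(k): 45:2025 15:225 9:81 5:25 3:9 1:1  a_45=2366
d|46:{46,23,2,1}  Σf=2116+529+4+1=2650
[q^47] f(1)=1,f(47)=2209 ⇒ 2210
[q^48] f(1)=1,f(2)=4,f(3)=9,f(4)=16,f(6)=36,f(8)=64,f(12)=144,f(16)=256,f(24)=576,f(48)=2304 ⇒ 3410
[q^49] f(1)=1,f(7)=49,f(49)=2401 ⇒ 2451
[q^50] f(1)=1,f(2)=4,f(5)=25,f(10)=100,f(25)=625,f(50)=2500 ⇒ 3255
d|51:{1,3,17,51}  Σf=1+9+289+2601=2900
n=52: 52·1 26·2 13·4 4·13 2·26 1·52  f→[2704+676+169+16+4+1]=3570

2366, 2650, 2210, 3410, 2451, 3255, 2900, 3570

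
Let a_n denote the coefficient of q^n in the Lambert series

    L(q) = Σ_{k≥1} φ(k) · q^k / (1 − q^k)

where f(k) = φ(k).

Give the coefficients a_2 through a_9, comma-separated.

d|2:{2,1}  Σφ=1+1=2
[q^3] φ(1)=1,φ(3)=2 ⇒ 3
d|4:{1,2,4}  Σφ=1+1+2=4
n=5: 5·1 1·5  φ→[4+1]=5
n=6: 1·6 2·3 3·2 6·1  φ→[1+1+2+2]=6
d|7:{7,1}  Σφ=6+1=7
n=8: 8·1 4·2 2·4 1·8  φ→[4+2+1+1]=8
q^9  k|9↦φ(k): 9:6 3:2 1:1  a_9=9

2, 3, 4, 5, 6, 7, 8, 9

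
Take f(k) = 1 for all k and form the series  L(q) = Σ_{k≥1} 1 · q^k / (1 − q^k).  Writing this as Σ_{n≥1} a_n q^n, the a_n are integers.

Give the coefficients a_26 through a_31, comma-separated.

4, 4, 6, 2, 8, 2

q^26  k|26↦f(k): 1:1 2:1 13:1 26:1  a_26=4
q^27  k|27↦f(k): 27:1 9:1 3:1 1:1  a_27=4
q^28  k|28↦f(k): 28:1 14:1 7:1 4:1 2:1 1:1  a_28=6
d|29:{1,29}  Σf=1+1=2
d|30:{1,2,3,5,6,10,15,30}  Σf=1+1+1+1+1+1+1+1=8
q^31  k|31↦f(k): 31:1 1:1  a_31=2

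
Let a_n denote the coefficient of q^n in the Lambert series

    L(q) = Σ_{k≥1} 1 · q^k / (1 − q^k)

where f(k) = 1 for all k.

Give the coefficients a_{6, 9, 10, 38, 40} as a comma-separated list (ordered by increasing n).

d|6:{1,2,3,6}  Σf=1+1+1+1=4
n=9: 1·9 3·3 9·1  f→[1+1+1]=3
d|10:{10,5,2,1}  Σf=1+1+1+1=4
q^38  k|38↦f(k): 1:1 2:1 19:1 38:1  a_38=4
q^40  k|40↦f(k): 40:1 20:1 10:1 8:1 5:1 4:1 2:1 1:1  a_40=8

4, 3, 4, 4, 8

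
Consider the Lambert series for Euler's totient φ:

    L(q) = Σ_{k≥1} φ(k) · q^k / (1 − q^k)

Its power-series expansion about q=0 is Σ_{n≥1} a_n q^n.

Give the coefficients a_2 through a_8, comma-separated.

n=2: 1·2 2·1  φ→[1+1]=2
n=3: 1·3 3·1  φ→[1+2]=3
[q^4] φ(1)=1,φ(2)=1,φ(4)=2 ⇒ 4
q^5  k|5↦φ(k): 5:4 1:1  a_5=5
n=6: 1·6 2·3 3·2 6·1  φ→[1+1+2+2]=6
q^7  k|7↦φ(k): 1:1 7:6  a_7=7
q^8  k|8↦φ(k): 8:4 4:2 2:1 1:1  a_8=8

2, 3, 4, 5, 6, 7, 8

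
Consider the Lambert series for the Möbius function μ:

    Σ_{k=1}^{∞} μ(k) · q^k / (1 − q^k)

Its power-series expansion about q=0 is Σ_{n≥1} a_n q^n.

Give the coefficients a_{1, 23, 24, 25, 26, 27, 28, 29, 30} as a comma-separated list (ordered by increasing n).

d|1:{1}  Σμ=1=1
[q^23] μ(1)=1,μ(23)=-1 ⇒ 0
[q^24] μ(1)=1,μ(2)=-1,μ(3)=-1,μ(4)=0,μ(6)=1,μ(8)=0,μ(12)=0,μ(24)=0 ⇒ 0
n=25: 25·1 5·5 1·25  μ→[0+(-1)+1]=0
q^26  k|26↦μ(k): 1:1 2:-1 13:-1 26:1  a_26=0
[q^27] μ(1)=1,μ(3)=-1,μ(9)=0,μ(27)=0 ⇒ 0
n=28: 28·1 14·2 7·4 4·7 2·14 1·28  μ→[0+1+(-1)+0+(-1)+1]=0
q^29  k|29↦μ(k): 29:-1 1:1  a_29=0
q^30  k|30↦μ(k): 30:-1 15:1 10:1 6:1 5:-1 3:-1 2:-1 1:1  a_30=0

1, 0, 0, 0, 0, 0, 0, 0, 0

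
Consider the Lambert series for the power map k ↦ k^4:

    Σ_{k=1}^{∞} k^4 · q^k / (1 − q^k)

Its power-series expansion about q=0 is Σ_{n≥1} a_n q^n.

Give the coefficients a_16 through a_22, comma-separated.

q^16  k|16↦f(k): 1:1 2:16 4:256 8:4096 16:65536  a_16=69905
n=17: 17·1 1·17  f→[83521+1]=83522
[q^18] f(1)=1,f(2)=16,f(3)=81,f(6)=1296,f(9)=6561,f(18)=104976 ⇒ 112931
d|19:{19,1}  Σf=130321+1=130322
q^20  k|20↦f(k): 20:160000 10:10000 5:625 4:256 2:16 1:1  a_20=170898
[q^21] f(21)=194481,f(7)=2401,f(3)=81,f(1)=1 ⇒ 196964
[q^22] f(22)=234256,f(11)=14641,f(2)=16,f(1)=1 ⇒ 248914

69905, 83522, 112931, 130322, 170898, 196964, 248914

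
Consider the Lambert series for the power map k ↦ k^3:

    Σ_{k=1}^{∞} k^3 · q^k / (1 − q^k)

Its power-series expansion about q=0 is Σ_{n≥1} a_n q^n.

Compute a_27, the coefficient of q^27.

q^27  k|27↦f(k): 1:1 3:27 9:729 27:19683  a_27=20440

a_27 = 20440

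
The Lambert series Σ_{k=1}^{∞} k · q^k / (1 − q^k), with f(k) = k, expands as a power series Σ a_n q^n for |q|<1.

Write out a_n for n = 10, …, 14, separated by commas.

18, 12, 28, 14, 24

[q^10] f(10)=10,f(5)=5,f(2)=2,f(1)=1 ⇒ 18
q^11  k|11↦f(k): 1:1 11:11  a_11=12
q^12  k|12↦f(k): 12:12 6:6 4:4 3:3 2:2 1:1  a_12=28
[q^13] f(1)=1,f(13)=13 ⇒ 14
d|14:{1,2,7,14}  Σf=1+2+7+14=24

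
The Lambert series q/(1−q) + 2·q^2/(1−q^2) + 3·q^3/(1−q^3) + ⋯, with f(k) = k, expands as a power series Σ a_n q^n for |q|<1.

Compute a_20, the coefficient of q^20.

q^20  k|20↦f(k): 20:20 10:10 5:5 4:4 2:2 1:1  a_20=42

a_20 = 42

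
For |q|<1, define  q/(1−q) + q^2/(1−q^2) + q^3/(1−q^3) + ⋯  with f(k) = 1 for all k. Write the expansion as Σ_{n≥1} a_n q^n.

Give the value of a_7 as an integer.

d|7:{1,7}  Σf=1+1=2

a_7 = 2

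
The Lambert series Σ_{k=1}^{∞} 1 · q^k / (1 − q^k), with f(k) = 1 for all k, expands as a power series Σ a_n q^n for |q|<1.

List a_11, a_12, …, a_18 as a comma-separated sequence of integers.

2, 6, 2, 4, 4, 5, 2, 6

d|11:{1,11}  Σf=1+1=2
[q^12] f(12)=1,f(6)=1,f(4)=1,f(3)=1,f(2)=1,f(1)=1 ⇒ 6
n=13: 13·1 1·13  f→[1+1]=2
d|14:{14,7,2,1}  Σf=1+1+1+1=4
n=15: 15·1 5·3 3·5 1·15  f→[1+1+1+1]=4
n=16: 16·1 8·2 4·4 2·8 1·16  f→[1+1+1+1+1]=5
d|17:{1,17}  Σf=1+1=2
q^18  k|18↦f(k): 1:1 2:1 3:1 6:1 9:1 18:1  a_18=6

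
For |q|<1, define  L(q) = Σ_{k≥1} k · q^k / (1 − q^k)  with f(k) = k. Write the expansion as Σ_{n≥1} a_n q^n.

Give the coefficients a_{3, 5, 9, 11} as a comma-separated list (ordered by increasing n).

[q^3] f(1)=1,f(3)=3 ⇒ 4
n=5: 1·5 5·1  f→[1+5]=6
q^9  k|9↦f(k): 9:9 3:3 1:1  a_9=13
q^11  k|11↦f(k): 1:1 11:11  a_11=12

4, 6, 13, 12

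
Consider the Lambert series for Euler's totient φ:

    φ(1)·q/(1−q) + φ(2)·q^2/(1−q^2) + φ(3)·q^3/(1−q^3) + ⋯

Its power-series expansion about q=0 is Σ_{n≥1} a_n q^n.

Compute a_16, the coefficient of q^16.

d|16:{16,8,4,2,1}  Σφ=8+4+2+1+1=16

a_16 = 16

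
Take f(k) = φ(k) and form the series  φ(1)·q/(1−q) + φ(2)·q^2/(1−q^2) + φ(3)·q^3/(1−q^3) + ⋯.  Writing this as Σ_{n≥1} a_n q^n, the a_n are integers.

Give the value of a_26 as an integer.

q^26  k|26↦φ(k): 1:1 2:1 13:12 26:12  a_26=26

a_26 = 26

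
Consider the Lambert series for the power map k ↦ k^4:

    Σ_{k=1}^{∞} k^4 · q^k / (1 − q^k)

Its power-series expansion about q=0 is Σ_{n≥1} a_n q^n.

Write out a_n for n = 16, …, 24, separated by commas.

[q^16] f(1)=1,f(2)=16,f(4)=256,f(8)=4096,f(16)=65536 ⇒ 69905
d|17:{17,1}  Σf=83521+1=83522
q^18  k|18↦f(k): 1:1 2:16 3:81 6:1296 9:6561 18:104976  a_18=112931
q^19  k|19↦f(k): 1:1 19:130321  a_19=130322
[q^20] f(20)=160000,f(10)=10000,f(5)=625,f(4)=256,f(2)=16,f(1)=1 ⇒ 170898
q^21  k|21↦f(k): 1:1 3:81 7:2401 21:194481  a_21=196964
n=22: 1·22 2·11 11·2 22·1  f→[1+16+14641+234256]=248914
q^23  k|23↦f(k): 23:279841 1:1  a_23=279842
q^24  k|24↦f(k): 1:1 2:16 3:81 4:256 6:1296 8:4096 12:20736 24:331776  a_24=358258

69905, 83522, 112931, 130322, 170898, 196964, 248914, 279842, 358258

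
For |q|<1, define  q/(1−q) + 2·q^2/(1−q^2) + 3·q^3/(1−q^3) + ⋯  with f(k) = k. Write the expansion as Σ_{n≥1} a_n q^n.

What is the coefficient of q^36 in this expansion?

[q^36] f(36)=36,f(18)=18,f(12)=12,f(9)=9,f(6)=6,f(4)=4,f(3)=3,f(2)=2,f(1)=1 ⇒ 91

a_36 = 91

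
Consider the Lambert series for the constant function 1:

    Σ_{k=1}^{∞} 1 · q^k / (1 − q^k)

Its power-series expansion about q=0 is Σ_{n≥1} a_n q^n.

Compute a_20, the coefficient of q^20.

a_20 = 6

d|20:{20,10,5,4,2,1}  Σf=1+1+1+1+1+1=6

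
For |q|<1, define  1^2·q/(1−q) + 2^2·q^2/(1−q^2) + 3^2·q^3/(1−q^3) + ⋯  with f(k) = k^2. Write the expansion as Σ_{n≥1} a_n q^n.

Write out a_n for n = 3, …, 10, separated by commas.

10, 21, 26, 50, 50, 85, 91, 130

[q^3] f(3)=9,f(1)=1 ⇒ 10
[q^4] f(1)=1,f(2)=4,f(4)=16 ⇒ 21
n=5: 1·5 5·1  f→[1+25]=26
q^6  k|6↦f(k): 1:1 2:4 3:9 6:36  a_6=50
n=7: 7·1 1·7  f→[49+1]=50
[q^8] f(1)=1,f(2)=4,f(4)=16,f(8)=64 ⇒ 85
n=9: 9·1 3·3 1·9  f→[81+9+1]=91
[q^10] f(10)=100,f(5)=25,f(2)=4,f(1)=1 ⇒ 130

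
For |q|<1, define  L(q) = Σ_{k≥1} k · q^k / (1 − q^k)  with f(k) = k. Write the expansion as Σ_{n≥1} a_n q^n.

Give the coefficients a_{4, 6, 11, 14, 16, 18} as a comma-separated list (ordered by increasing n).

q^4  k|4↦f(k): 1:1 2:2 4:4  a_4=7
[q^6] f(1)=1,f(2)=2,f(3)=3,f(6)=6 ⇒ 12
[q^11] f(11)=11,f(1)=1 ⇒ 12
d|14:{1,2,7,14}  Σf=1+2+7+14=24
d|16:{1,2,4,8,16}  Σf=1+2+4+8+16=31
[q^18] f(18)=18,f(9)=9,f(6)=6,f(3)=3,f(2)=2,f(1)=1 ⇒ 39

7, 12, 12, 24, 31, 39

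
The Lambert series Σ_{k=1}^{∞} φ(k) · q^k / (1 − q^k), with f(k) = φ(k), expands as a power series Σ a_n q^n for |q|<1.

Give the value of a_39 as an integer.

q^39  k|39↦φ(k): 39:24 13:12 3:2 1:1  a_39=39

a_39 = 39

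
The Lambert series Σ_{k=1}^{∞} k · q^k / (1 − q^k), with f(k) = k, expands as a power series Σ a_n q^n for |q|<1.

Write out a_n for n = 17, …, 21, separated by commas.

n=17: 1·17 17·1  f→[1+17]=18
d|18:{18,9,6,3,2,1}  Σf=18+9+6+3+2+1=39
d|19:{19,1}  Σf=19+1=20
n=20: 20·1 10·2 5·4 4·5 2·10 1·20  f→[20+10+5+4+2+1]=42
n=21: 1·21 3·7 7·3 21·1  f→[1+3+7+21]=32

18, 39, 20, 42, 32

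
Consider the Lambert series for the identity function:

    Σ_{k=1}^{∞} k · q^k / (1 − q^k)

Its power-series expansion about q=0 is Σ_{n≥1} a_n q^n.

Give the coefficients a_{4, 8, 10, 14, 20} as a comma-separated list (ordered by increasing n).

[q^4] f(4)=4,f(2)=2,f(1)=1 ⇒ 7
d|8:{8,4,2,1}  Σf=8+4+2+1=15
[q^10] f(10)=10,f(5)=5,f(2)=2,f(1)=1 ⇒ 18
q^14  k|14↦f(k): 14:14 7:7 2:2 1:1  a_14=24
q^20  k|20↦f(k): 20:20 10:10 5:5 4:4 2:2 1:1  a_20=42

7, 15, 18, 24, 42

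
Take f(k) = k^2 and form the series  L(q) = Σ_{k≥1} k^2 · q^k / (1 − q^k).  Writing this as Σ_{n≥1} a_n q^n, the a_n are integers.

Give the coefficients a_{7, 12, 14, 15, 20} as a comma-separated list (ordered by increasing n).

q^7  k|7↦f(k): 7:49 1:1  a_7=50
[q^12] f(1)=1,f(2)=4,f(3)=9,f(4)=16,f(6)=36,f(12)=144 ⇒ 210
d|14:{1,2,7,14}  Σf=1+4+49+196=250
n=15: 15·1 5·3 3·5 1·15  f→[225+25+9+1]=260
d|20:{1,2,4,5,10,20}  Σf=1+4+16+25+100+400=546

50, 210, 250, 260, 546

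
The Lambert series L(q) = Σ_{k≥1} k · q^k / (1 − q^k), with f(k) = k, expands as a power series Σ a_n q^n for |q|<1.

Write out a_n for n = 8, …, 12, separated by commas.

q^8  k|8↦f(k): 1:1 2:2 4:4 8:8  a_8=15
q^9  k|9↦f(k): 1:1 3:3 9:9  a_9=13
n=10: 1·10 2·5 5·2 10·1  f→[1+2+5+10]=18
n=11: 1·11 11·1  f→[1+11]=12
q^12  k|12↦f(k): 12:12 6:6 4:4 3:3 2:2 1:1  a_12=28

15, 13, 18, 12, 28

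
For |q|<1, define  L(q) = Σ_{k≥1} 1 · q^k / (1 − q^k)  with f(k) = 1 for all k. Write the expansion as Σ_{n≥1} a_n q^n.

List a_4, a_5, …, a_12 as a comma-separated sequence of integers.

[q^4] f(4)=1,f(2)=1,f(1)=1 ⇒ 3
n=5: 1·5 5·1  f→[1+1]=2
q^6  k|6↦f(k): 1:1 2:1 3:1 6:1  a_6=4
[q^7] f(7)=1,f(1)=1 ⇒ 2
d|8:{8,4,2,1}  Σf=1+1+1+1=4
d|9:{1,3,9}  Σf=1+1+1=3
[q^10] f(10)=1,f(5)=1,f(2)=1,f(1)=1 ⇒ 4
[q^11] f(1)=1,f(11)=1 ⇒ 2
q^12  k|12↦f(k): 12:1 6:1 4:1 3:1 2:1 1:1  a_12=6

3, 2, 4, 2, 4, 3, 4, 2, 6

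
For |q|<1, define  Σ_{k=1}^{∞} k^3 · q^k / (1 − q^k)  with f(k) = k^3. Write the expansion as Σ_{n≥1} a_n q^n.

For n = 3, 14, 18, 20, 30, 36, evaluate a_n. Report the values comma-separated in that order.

28, 3096, 6813, 9198, 31752, 55261

[q^3] f(3)=27,f(1)=1 ⇒ 28
q^14  k|14↦f(k): 1:1 2:8 7:343 14:2744  a_14=3096
d|18:{1,2,3,6,9,18}  Σf=1+8+27+216+729+5832=6813
n=20: 20·1 10·2 5·4 4·5 2·10 1·20  f→[8000+1000+125+64+8+1]=9198
n=30: 1·30 2·15 3·10 5·6 6·5 10·3 15·2 30·1  f→[1+8+27+125+216+1000+3375+27000]=31752
d|36:{36,18,12,9,6,4,3,2,1}  Σf=46656+5832+1728+729+216+64+27+8+1=55261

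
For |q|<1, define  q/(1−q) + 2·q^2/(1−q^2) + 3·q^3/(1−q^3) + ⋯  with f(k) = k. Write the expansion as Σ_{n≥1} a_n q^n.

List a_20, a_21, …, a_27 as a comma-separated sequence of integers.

42, 32, 36, 24, 60, 31, 42, 40

q^20  k|20↦f(k): 20:20 10:10 5:5 4:4 2:2 1:1  a_20=42
n=21: 1·21 3·7 7·3 21·1  f→[1+3+7+21]=32
d|22:{22,11,2,1}  Σf=22+11+2+1=36
n=23: 23·1 1·23  f→[23+1]=24
n=24: 24·1 12·2 8·3 6·4 4·6 3·8 2·12 1·24  f→[24+12+8+6+4+3+2+1]=60
d|25:{25,5,1}  Σf=25+5+1=31
q^26  k|26↦f(k): 1:1 2:2 13:13 26:26  a_26=42
n=27: 1·27 3·9 9·3 27·1  f→[1+3+9+27]=40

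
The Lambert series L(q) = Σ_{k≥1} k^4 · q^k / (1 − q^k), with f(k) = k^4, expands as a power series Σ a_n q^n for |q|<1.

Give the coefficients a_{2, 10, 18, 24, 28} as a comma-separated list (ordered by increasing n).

17, 10642, 112931, 358258, 655746

n=2: 2·1 1·2  f→[16+1]=17
q^10  k|10↦f(k): 10:10000 5:625 2:16 1:1  a_10=10642
q^18  k|18↦f(k): 18:104976 9:6561 6:1296 3:81 2:16 1:1  a_18=112931
q^24  k|24↦f(k): 1:1 2:16 3:81 4:256 6:1296 8:4096 12:20736 24:331776  a_24=358258
d|28:{28,14,7,4,2,1}  Σf=614656+38416+2401+256+16+1=655746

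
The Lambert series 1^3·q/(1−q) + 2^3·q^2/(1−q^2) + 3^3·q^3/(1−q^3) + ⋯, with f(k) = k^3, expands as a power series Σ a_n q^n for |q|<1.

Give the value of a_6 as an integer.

q^6  k|6↦f(k): 1:1 2:8 3:27 6:216  a_6=252

a_6 = 252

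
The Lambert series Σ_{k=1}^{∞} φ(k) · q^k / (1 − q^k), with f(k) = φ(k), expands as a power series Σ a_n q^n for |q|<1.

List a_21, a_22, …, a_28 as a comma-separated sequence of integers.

[q^21] φ(1)=1,φ(3)=2,φ(7)=6,φ(21)=12 ⇒ 21
n=22: 1·22 2·11 11·2 22·1  φ→[1+1+10+10]=22
d|23:{1,23}  Σφ=1+22=23
n=24: 1·24 2·12 3·8 4·6 6·4 8·3 12·2 24·1  φ→[1+1+2+2+2+4+4+8]=24
[q^25] φ(25)=20,φ(5)=4,φ(1)=1 ⇒ 25
[q^26] φ(1)=1,φ(2)=1,φ(13)=12,φ(26)=12 ⇒ 26
[q^27] φ(1)=1,φ(3)=2,φ(9)=6,φ(27)=18 ⇒ 27
d|28:{28,14,7,4,2,1}  Σφ=12+6+6+2+1+1=28

21, 22, 23, 24, 25, 26, 27, 28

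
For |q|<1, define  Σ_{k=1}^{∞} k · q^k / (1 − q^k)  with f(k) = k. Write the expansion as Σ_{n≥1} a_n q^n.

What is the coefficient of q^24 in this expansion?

a_24 = 60

[q^24] f(1)=1,f(2)=2,f(3)=3,f(4)=4,f(6)=6,f(8)=8,f(12)=12,f(24)=24 ⇒ 60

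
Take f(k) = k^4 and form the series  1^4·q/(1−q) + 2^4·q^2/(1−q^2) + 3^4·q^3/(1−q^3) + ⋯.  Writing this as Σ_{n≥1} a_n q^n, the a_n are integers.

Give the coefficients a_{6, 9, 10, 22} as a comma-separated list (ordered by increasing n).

n=6: 1·6 2·3 3·2 6·1  f→[1+16+81+1296]=1394
n=9: 9·1 3·3 1·9  f→[6561+81+1]=6643
q^10  k|10↦f(k): 10:10000 5:625 2:16 1:1  a_10=10642
n=22: 1·22 2·11 11·2 22·1  f→[1+16+14641+234256]=248914

1394, 6643, 10642, 248914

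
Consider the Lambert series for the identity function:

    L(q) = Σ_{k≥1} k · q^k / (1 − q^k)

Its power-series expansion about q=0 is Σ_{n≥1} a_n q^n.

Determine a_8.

n=8: 1·8 2·4 4·2 8·1  f→[1+2+4+8]=15

a_8 = 15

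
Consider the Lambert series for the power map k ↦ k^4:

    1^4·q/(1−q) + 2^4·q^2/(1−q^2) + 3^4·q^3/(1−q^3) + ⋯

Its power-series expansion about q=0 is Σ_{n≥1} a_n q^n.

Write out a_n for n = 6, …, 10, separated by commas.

1394, 2402, 4369, 6643, 10642

q^6  k|6↦f(k): 6:1296 3:81 2:16 1:1  a_6=1394
q^7  k|7↦f(k): 7:2401 1:1  a_7=2402
d|8:{8,4,2,1}  Σf=4096+256+16+1=4369
q^9  k|9↦f(k): 9:6561 3:81 1:1  a_9=6643
q^10  k|10↦f(k): 10:10000 5:625 2:16 1:1  a_10=10642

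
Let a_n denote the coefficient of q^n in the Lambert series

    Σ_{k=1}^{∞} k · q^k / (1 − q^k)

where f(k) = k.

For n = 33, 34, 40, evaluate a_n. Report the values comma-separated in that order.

48, 54, 90

[q^33] f(33)=33,f(11)=11,f(3)=3,f(1)=1 ⇒ 48
d|34:{34,17,2,1}  Σf=34+17+2+1=54
d|40:{1,2,4,5,8,10,20,40}  Σf=1+2+4+5+8+10+20+40=90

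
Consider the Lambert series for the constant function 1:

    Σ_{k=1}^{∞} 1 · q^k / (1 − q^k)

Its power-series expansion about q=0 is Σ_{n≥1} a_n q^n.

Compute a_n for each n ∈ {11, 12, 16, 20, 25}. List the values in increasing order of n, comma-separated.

n=11: 11·1 1·11  f→[1+1]=2
[q^12] f(1)=1,f(2)=1,f(3)=1,f(4)=1,f(6)=1,f(12)=1 ⇒ 6
d|16:{1,2,4,8,16}  Σf=1+1+1+1+1=5
[q^20] f(20)=1,f(10)=1,f(5)=1,f(4)=1,f(2)=1,f(1)=1 ⇒ 6
d|25:{1,5,25}  Σf=1+1+1=3

2, 6, 5, 6, 3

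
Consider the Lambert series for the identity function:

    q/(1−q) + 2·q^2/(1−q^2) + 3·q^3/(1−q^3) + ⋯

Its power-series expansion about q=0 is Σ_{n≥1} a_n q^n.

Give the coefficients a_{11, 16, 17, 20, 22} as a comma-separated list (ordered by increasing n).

12, 31, 18, 42, 36

d|11:{1,11}  Σf=1+11=12
q^16  k|16↦f(k): 1:1 2:2 4:4 8:8 16:16  a_16=31
[q^17] f(1)=1,f(17)=17 ⇒ 18
q^20  k|20↦f(k): 1:1 2:2 4:4 5:5 10:10 20:20  a_20=42
[q^22] f(1)=1,f(2)=2,f(11)=11,f(22)=22 ⇒ 36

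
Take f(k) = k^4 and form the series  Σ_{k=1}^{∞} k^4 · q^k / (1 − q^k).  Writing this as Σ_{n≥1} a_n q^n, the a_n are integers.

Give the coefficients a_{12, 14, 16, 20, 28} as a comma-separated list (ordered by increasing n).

q^12  k|12↦f(k): 1:1 2:16 3:81 4:256 6:1296 12:20736  a_12=22386
n=14: 1·14 2·7 7·2 14·1  f→[1+16+2401+38416]=40834
[q^16] f(16)=65536,f(8)=4096,f(4)=256,f(2)=16,f(1)=1 ⇒ 69905
[q^20] f(20)=160000,f(10)=10000,f(5)=625,f(4)=256,f(2)=16,f(1)=1 ⇒ 170898
q^28  k|28↦f(k): 1:1 2:16 4:256 7:2401 14:38416 28:614656  a_28=655746

22386, 40834, 69905, 170898, 655746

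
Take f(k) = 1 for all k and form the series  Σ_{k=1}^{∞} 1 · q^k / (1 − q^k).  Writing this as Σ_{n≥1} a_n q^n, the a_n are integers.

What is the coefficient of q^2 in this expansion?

q^2  k|2↦f(k): 1:1 2:1  a_2=2

a_2 = 2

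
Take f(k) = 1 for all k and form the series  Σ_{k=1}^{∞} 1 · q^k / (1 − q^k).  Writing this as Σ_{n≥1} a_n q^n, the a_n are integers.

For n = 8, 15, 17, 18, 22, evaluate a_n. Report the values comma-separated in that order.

n=8: 1·8 2·4 4·2 8·1  f→[1+1+1+1]=4
[q^15] f(1)=1,f(3)=1,f(5)=1,f(15)=1 ⇒ 4
[q^17] f(17)=1,f(1)=1 ⇒ 2
q^18  k|18↦f(k): 18:1 9:1 6:1 3:1 2:1 1:1  a_18=6
q^22  k|22↦f(k): 1:1 2:1 11:1 22:1  a_22=4

4, 4, 2, 6, 4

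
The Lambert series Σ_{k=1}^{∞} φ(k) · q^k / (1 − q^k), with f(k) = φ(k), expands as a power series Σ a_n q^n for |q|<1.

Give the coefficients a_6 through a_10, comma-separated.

d|6:{6,3,2,1}  Σφ=2+2+1+1=6
n=7: 1·7 7·1  φ→[1+6]=7
d|8:{8,4,2,1}  Σφ=4+2+1+1=8
d|9:{9,3,1}  Σφ=6+2+1=9
d|10:{1,2,5,10}  Σφ=1+1+4+4=10

6, 7, 8, 9, 10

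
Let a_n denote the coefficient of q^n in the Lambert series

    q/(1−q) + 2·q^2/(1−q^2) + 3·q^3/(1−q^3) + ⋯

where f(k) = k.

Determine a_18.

a_18 = 39

[q^18] f(18)=18,f(9)=9,f(6)=6,f(3)=3,f(2)=2,f(1)=1 ⇒ 39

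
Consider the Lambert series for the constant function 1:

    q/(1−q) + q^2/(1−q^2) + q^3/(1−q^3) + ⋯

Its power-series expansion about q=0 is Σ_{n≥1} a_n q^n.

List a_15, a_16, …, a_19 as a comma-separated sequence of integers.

q^15  k|15↦f(k): 1:1 3:1 5:1 15:1  a_15=4
q^16  k|16↦f(k): 1:1 2:1 4:1 8:1 16:1  a_16=5
n=17: 1·17 17·1  f→[1+1]=2
n=18: 1·18 2·9 3·6 6·3 9·2 18·1  f→[1+1+1+1+1+1]=6
n=19: 19·1 1·19  f→[1+1]=2

4, 5, 2, 6, 2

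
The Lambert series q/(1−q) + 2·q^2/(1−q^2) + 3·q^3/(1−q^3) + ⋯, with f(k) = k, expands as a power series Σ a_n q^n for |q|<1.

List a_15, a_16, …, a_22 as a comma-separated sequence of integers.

[q^15] f(1)=1,f(3)=3,f(5)=5,f(15)=15 ⇒ 24
q^16  k|16↦f(k): 16:16 8:8 4:4 2:2 1:1  a_16=31
d|17:{17,1}  Σf=17+1=18
[q^18] f(1)=1,f(2)=2,f(3)=3,f(6)=6,f(9)=9,f(18)=18 ⇒ 39
q^19  k|19↦f(k): 19:19 1:1  a_19=20
n=20: 20·1 10·2 5·4 4·5 2·10 1·20  f→[20+10+5+4+2+1]=42
[q^21] f(1)=1,f(3)=3,f(7)=7,f(21)=21 ⇒ 32
q^22  k|22↦f(k): 1:1 2:2 11:11 22:22  a_22=36

24, 31, 18, 39, 20, 42, 32, 36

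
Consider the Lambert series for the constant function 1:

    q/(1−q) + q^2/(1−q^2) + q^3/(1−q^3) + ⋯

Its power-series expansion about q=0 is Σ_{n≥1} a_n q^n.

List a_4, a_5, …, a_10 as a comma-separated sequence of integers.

n=4: 1·4 2·2 4·1  f→[1+1+1]=3
[q^5] f(5)=1,f(1)=1 ⇒ 2
n=6: 6·1 3·2 2·3 1·6  f→[1+1+1+1]=4
q^7  k|7↦f(k): 7:1 1:1  a_7=2
n=8: 1·8 2·4 4·2 8·1  f→[1+1+1+1]=4
q^9  k|9↦f(k): 9:1 3:1 1:1  a_9=3
n=10: 10·1 5·2 2·5 1·10  f→[1+1+1+1]=4

3, 2, 4, 2, 4, 3, 4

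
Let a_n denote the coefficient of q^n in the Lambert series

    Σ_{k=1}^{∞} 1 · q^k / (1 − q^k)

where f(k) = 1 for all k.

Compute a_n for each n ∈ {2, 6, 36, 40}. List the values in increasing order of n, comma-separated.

2, 4, 9, 8

d|2:{2,1}  Σf=1+1=2
q^6  k|6↦f(k): 1:1 2:1 3:1 6:1  a_6=4
n=36: 1·36 2·18 3·12 4·9 6·6 9·4 12·3 18·2 36·1  f→[1+1+1+1+1+1+1+1+1]=9
q^40  k|40↦f(k): 40:1 20:1 10:1 8:1 5:1 4:1 2:1 1:1  a_40=8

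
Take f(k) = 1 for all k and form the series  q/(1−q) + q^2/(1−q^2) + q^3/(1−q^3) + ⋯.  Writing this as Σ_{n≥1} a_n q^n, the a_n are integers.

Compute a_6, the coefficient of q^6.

a_6 = 4

d|6:{1,2,3,6}  Σf=1+1+1+1=4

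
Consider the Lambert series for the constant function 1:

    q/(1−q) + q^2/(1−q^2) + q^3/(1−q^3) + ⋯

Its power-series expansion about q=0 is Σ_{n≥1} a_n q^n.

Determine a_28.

a_28 = 6

d|28:{1,2,4,7,14,28}  Σf=1+1+1+1+1+1=6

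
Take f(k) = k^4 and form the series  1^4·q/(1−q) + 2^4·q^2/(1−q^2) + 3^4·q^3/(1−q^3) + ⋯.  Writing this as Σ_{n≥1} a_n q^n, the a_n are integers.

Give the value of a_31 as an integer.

a_31 = 923522

d|31:{1,31}  Σf=1+923521=923522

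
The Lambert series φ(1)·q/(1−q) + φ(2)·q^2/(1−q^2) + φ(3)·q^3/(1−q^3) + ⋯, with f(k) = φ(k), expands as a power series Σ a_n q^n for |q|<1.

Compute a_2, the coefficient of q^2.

d|2:{2,1}  Σφ=1+1=2

a_2 = 2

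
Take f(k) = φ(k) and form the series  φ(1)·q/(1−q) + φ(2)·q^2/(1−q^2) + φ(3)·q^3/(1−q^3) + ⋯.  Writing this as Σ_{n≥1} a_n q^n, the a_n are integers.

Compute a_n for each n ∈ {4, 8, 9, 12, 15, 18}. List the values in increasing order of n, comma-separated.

n=4: 1·4 2·2 4·1  φ→[1+1+2]=4
q^8  k|8↦φ(k): 8:4 4:2 2:1 1:1  a_8=8
[q^9] φ(9)=6,φ(3)=2,φ(1)=1 ⇒ 9
d|12:{12,6,4,3,2,1}  Σφ=4+2+2+2+1+1=12
n=15: 15·1 5·3 3·5 1·15  φ→[8+4+2+1]=15
n=18: 18·1 9·2 6·3 3·6 2·9 1·18  φ→[6+6+2+2+1+1]=18

4, 8, 9, 12, 15, 18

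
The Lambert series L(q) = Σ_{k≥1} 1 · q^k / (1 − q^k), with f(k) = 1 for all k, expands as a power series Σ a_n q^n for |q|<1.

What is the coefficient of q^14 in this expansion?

n=14: 14·1 7·2 2·7 1·14  f→[1+1+1+1]=4

a_14 = 4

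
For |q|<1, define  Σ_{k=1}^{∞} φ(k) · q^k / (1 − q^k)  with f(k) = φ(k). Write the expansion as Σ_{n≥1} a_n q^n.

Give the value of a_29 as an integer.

n=29: 29·1 1·29  φ→[28+1]=29

a_29 = 29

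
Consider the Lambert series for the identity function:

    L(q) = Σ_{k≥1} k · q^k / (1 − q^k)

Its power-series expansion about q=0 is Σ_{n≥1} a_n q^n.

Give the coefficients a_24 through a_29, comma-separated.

60, 31, 42, 40, 56, 30

d|24:{1,2,3,4,6,8,12,24}  Σf=1+2+3+4+6+8+12+24=60
n=25: 25·1 5·5 1·25  f→[25+5+1]=31
q^26  k|26↦f(k): 1:1 2:2 13:13 26:26  a_26=42
q^27  k|27↦f(k): 1:1 3:3 9:9 27:27  a_27=40
n=28: 1·28 2·14 4·7 7·4 14·2 28·1  f→[1+2+4+7+14+28]=56
q^29  k|29↦f(k): 29:29 1:1  a_29=30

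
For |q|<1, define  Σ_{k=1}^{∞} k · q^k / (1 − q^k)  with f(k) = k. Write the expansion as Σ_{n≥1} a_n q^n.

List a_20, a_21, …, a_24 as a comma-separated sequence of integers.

42, 32, 36, 24, 60

q^20  k|20↦f(k): 20:20 10:10 5:5 4:4 2:2 1:1  a_20=42
n=21: 21·1 7·3 3·7 1·21  f→[21+7+3+1]=32
n=22: 1·22 2·11 11·2 22·1  f→[1+2+11+22]=36
n=23: 1·23 23·1  f→[1+23]=24
q^24  k|24↦f(k): 1:1 2:2 3:3 4:4 6:6 8:8 12:12 24:24  a_24=60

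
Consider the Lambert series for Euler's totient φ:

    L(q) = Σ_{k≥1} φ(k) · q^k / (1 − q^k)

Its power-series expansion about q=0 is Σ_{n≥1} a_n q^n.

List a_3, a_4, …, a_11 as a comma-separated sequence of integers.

[q^3] φ(3)=2,φ(1)=1 ⇒ 3
q^4  k|4↦φ(k): 1:1 2:1 4:2  a_4=4
d|5:{1,5}  Σφ=1+4=5
q^6  k|6↦φ(k): 1:1 2:1 3:2 6:2  a_6=6
[q^7] φ(7)=6,φ(1)=1 ⇒ 7
n=8: 8·1 4·2 2·4 1·8  φ→[4+2+1+1]=8
[q^9] φ(1)=1,φ(3)=2,φ(9)=6 ⇒ 9
n=10: 1·10 2·5 5·2 10·1  φ→[1+1+4+4]=10
[q^11] φ(1)=1,φ(11)=10 ⇒ 11

3, 4, 5, 6, 7, 8, 9, 10, 11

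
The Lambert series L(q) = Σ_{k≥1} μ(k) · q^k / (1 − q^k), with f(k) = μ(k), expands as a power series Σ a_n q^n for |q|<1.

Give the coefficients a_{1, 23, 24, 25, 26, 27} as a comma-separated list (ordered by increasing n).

1, 0, 0, 0, 0, 0

n=1: 1·1  μ→[1]=1
[q^23] μ(1)=1,μ(23)=-1 ⇒ 0
[q^24] μ(24)=0,μ(12)=0,μ(8)=0,μ(6)=1,μ(4)=0,μ(3)=-1,μ(2)=-1,μ(1)=1 ⇒ 0
n=25: 25·1 5·5 1·25  μ→[0+(-1)+1]=0
q^26  k|26↦μ(k): 26:1 13:-1 2:-1 1:1  a_26=0
d|27:{27,9,3,1}  Σμ=0+0+(-1)+1=0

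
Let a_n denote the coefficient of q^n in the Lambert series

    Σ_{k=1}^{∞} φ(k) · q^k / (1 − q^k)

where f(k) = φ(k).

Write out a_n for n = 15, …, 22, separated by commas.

n=15: 15·1 5·3 3·5 1·15  φ→[8+4+2+1]=15
d|16:{16,8,4,2,1}  Σφ=8+4+2+1+1=16
q^17  k|17↦φ(k): 17:16 1:1  a_17=17
d|18:{1,2,3,6,9,18}  Σφ=1+1+2+2+6+6=18
q^19  k|19↦φ(k): 19:18 1:1  a_19=19
q^20  k|20↦φ(k): 20:8 10:4 5:4 4:2 2:1 1:1  a_20=20
q^21  k|21↦φ(k): 1:1 3:2 7:6 21:12  a_21=21
n=22: 22·1 11·2 2·11 1·22  φ→[10+10+1+1]=22

15, 16, 17, 18, 19, 20, 21, 22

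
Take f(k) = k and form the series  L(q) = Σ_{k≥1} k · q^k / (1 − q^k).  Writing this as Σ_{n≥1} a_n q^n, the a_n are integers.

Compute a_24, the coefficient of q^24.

a_24 = 60

d|24:{24,12,8,6,4,3,2,1}  Σf=24+12+8+6+4+3+2+1=60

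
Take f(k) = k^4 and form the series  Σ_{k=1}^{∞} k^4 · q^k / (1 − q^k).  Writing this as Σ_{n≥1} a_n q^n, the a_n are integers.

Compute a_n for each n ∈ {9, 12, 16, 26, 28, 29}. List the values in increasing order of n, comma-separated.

n=9: 9·1 3·3 1·9  f→[6561+81+1]=6643
n=12: 12·1 6·2 4·3 3·4 2·6 1·12  f→[20736+1296+256+81+16+1]=22386
n=16: 1·16 2·8 4·4 8·2 16·1  f→[1+16+256+4096+65536]=69905
[q^26] f(1)=1,f(2)=16,f(13)=28561,f(26)=456976 ⇒ 485554
[q^28] f(1)=1,f(2)=16,f(4)=256,f(7)=2401,f(14)=38416,f(28)=614656 ⇒ 655746
d|29:{29,1}  Σf=707281+1=707282

6643, 22386, 69905, 485554, 655746, 707282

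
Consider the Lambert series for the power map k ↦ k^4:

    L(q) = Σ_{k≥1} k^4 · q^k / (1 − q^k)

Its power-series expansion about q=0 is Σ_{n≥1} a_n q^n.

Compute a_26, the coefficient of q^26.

a_26 = 485554

[q^26] f(1)=1,f(2)=16,f(13)=28561,f(26)=456976 ⇒ 485554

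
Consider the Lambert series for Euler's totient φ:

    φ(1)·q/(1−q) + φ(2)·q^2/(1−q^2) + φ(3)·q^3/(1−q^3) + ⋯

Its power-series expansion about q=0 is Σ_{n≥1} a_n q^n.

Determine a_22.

n=22: 22·1 11·2 2·11 1·22  φ→[10+10+1+1]=22

a_22 = 22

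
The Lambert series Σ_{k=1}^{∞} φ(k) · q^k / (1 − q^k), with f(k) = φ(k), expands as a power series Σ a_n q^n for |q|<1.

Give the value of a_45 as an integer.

n=45: 1·45 3·15 5·9 9·5 15·3 45·1  φ→[1+2+4+6+8+24]=45

a_45 = 45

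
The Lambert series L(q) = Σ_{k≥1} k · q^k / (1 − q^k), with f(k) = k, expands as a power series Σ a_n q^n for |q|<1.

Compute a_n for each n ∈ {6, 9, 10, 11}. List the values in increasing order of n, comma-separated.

12, 13, 18, 12

q^6  k|6↦f(k): 1:1 2:2 3:3 6:6  a_6=12
n=9: 9·1 3·3 1·9  f→[9+3+1]=13
q^10  k|10↦f(k): 10:10 5:5 2:2 1:1  a_10=18
q^11  k|11↦f(k): 1:1 11:11  a_11=12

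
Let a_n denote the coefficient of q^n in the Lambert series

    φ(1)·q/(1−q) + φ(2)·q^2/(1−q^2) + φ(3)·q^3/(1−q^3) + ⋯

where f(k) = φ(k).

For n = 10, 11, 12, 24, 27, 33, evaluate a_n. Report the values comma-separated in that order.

n=10: 10·1 5·2 2·5 1·10  φ→[4+4+1+1]=10
d|11:{1,11}  Σφ=1+10=11
d|12:{1,2,3,4,6,12}  Σφ=1+1+2+2+2+4=12
q^24  k|24↦φ(k): 1:1 2:1 3:2 4:2 6:2 8:4 12:4 24:8  a_24=24
[q^27] φ(1)=1,φ(3)=2,φ(9)=6,φ(27)=18 ⇒ 27
q^33  k|33↦φ(k): 1:1 3:2 11:10 33:20  a_33=33

10, 11, 12, 24, 27, 33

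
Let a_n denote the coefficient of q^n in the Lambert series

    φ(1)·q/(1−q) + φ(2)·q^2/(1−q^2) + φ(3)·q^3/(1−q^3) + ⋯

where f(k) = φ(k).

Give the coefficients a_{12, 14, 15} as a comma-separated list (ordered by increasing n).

q^12  k|12↦φ(k): 1:1 2:1 3:2 4:2 6:2 12:4  a_12=12
d|14:{14,7,2,1}  Σφ=6+6+1+1=14
n=15: 15·1 5·3 3·5 1·15  φ→[8+4+2+1]=15

12, 14, 15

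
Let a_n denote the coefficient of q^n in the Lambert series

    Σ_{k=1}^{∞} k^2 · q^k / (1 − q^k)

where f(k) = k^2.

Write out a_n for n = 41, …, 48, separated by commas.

d|41:{1,41}  Σf=1+1681=1682
q^42  k|42↦f(k): 42:1764 21:441 14:196 7:49 6:36 3:9 2:4 1:1  a_42=2500
n=43: 43·1 1·43  f→[1849+1]=1850
n=44: 1·44 2·22 4·11 11·4 22·2 44·1  f→[1+4+16+121+484+1936]=2562
[q^45] f(45)=2025,f(15)=225,f(9)=81,f(5)=25,f(3)=9,f(1)=1 ⇒ 2366
[q^46] f(1)=1,f(2)=4,f(23)=529,f(46)=2116 ⇒ 2650
n=47: 1·47 47·1  f→[1+2209]=2210
n=48: 1·48 2·24 3·16 4·12 6·8 8·6 12·4 16·3 24·2 48·1  f→[1+4+9+16+36+64+144+256+576+2304]=3410

1682, 2500, 1850, 2562, 2366, 2650, 2210, 3410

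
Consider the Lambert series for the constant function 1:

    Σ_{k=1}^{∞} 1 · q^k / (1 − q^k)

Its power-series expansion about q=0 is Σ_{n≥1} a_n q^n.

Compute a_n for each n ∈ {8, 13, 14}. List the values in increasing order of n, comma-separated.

[q^8] f(8)=1,f(4)=1,f(2)=1,f(1)=1 ⇒ 4
q^13  k|13↦f(k): 13:1 1:1  a_13=2
[q^14] f(14)=1,f(7)=1,f(2)=1,f(1)=1 ⇒ 4

4, 2, 4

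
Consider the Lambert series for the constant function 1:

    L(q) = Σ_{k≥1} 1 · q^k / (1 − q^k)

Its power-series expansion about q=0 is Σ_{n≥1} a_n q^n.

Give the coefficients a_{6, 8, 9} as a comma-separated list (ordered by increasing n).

d|6:{1,2,3,6}  Σf=1+1+1+1=4
[q^8] f(1)=1,f(2)=1,f(4)=1,f(8)=1 ⇒ 4
d|9:{9,3,1}  Σf=1+1+1=3

4, 4, 3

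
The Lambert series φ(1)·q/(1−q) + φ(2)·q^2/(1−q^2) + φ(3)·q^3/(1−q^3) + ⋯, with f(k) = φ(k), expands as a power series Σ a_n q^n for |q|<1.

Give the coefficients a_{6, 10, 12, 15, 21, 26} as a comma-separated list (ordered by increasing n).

d|6:{1,2,3,6}  Σφ=1+1+2+2=6
[q^10] φ(1)=1,φ(2)=1,φ(5)=4,φ(10)=4 ⇒ 10
[q^12] φ(1)=1,φ(2)=1,φ(3)=2,φ(4)=2,φ(6)=2,φ(12)=4 ⇒ 12
[q^15] φ(1)=1,φ(3)=2,φ(5)=4,φ(15)=8 ⇒ 15
d|21:{1,3,7,21}  Σφ=1+2+6+12=21
[q^26] φ(1)=1,φ(2)=1,φ(13)=12,φ(26)=12 ⇒ 26

6, 10, 12, 15, 21, 26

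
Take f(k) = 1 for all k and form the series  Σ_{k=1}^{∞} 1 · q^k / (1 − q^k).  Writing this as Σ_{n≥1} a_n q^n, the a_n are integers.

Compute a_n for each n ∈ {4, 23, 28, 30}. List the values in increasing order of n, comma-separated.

d|4:{1,2,4}  Σf=1+1+1=3
[q^23] f(23)=1,f(1)=1 ⇒ 2
n=28: 28·1 14·2 7·4 4·7 2·14 1·28  f→[1+1+1+1+1+1]=6
d|30:{30,15,10,6,5,3,2,1}  Σf=1+1+1+1+1+1+1+1=8

3, 2, 6, 8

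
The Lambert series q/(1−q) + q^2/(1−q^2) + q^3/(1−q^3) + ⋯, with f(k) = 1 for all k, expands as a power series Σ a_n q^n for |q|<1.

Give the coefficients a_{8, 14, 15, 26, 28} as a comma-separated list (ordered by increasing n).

[q^8] f(1)=1,f(2)=1,f(4)=1,f(8)=1 ⇒ 4
[q^14] f(1)=1,f(2)=1,f(7)=1,f(14)=1 ⇒ 4
d|15:{15,5,3,1}  Σf=1+1+1+1=4
[q^26] f(1)=1,f(2)=1,f(13)=1,f(26)=1 ⇒ 4
q^28  k|28↦f(k): 28:1 14:1 7:1 4:1 2:1 1:1  a_28=6

4, 4, 4, 4, 6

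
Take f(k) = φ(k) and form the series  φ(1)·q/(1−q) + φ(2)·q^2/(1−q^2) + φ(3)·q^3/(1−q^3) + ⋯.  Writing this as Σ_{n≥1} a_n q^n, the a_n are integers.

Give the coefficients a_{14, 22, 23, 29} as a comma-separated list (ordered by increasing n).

q^14  k|14↦φ(k): 1:1 2:1 7:6 14:6  a_14=14
n=22: 22·1 11·2 2·11 1·22  φ→[10+10+1+1]=22
d|23:{23,1}  Σφ=22+1=23
[q^29] φ(29)=28,φ(1)=1 ⇒ 29

14, 22, 23, 29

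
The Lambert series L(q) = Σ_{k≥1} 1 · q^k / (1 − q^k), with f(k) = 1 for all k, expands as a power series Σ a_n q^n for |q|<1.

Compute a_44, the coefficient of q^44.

a_44 = 6

q^44  k|44↦f(k): 44:1 22:1 11:1 4:1 2:1 1:1  a_44=6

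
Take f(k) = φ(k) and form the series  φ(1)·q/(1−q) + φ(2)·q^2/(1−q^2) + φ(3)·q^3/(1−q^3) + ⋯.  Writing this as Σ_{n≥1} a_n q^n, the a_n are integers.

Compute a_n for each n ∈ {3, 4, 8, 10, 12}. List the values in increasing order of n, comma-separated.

d|3:{1,3}  Σφ=1+2=3
q^4  k|4↦φ(k): 1:1 2:1 4:2  a_4=4
d|8:{8,4,2,1}  Σφ=4+2+1+1=8
[q^10] φ(1)=1,φ(2)=1,φ(5)=4,φ(10)=4 ⇒ 10
n=12: 1·12 2·6 3·4 4·3 6·2 12·1  φ→[1+1+2+2+2+4]=12

3, 4, 8, 10, 12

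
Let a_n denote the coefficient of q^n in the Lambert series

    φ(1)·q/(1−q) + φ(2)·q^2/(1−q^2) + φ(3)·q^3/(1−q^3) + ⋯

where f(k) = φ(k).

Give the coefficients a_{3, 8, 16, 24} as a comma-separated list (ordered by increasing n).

n=3: 3·1 1·3  φ→[2+1]=3
[q^8] φ(8)=4,φ(4)=2,φ(2)=1,φ(1)=1 ⇒ 8
[q^16] φ(1)=1,φ(2)=1,φ(4)=2,φ(8)=4,φ(16)=8 ⇒ 16
[q^24] φ(1)=1,φ(2)=1,φ(3)=2,φ(4)=2,φ(6)=2,φ(8)=4,φ(12)=4,φ(24)=8 ⇒ 24

3, 8, 16, 24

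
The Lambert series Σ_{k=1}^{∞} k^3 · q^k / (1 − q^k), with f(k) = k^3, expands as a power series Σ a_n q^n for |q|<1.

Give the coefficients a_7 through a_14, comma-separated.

[q^7] f(1)=1,f(7)=343 ⇒ 344
q^8  k|8↦f(k): 1:1 2:8 4:64 8:512  a_8=585
n=9: 1·9 3·3 9·1  f→[1+27+729]=757
q^10  k|10↦f(k): 1:1 2:8 5:125 10:1000  a_10=1134
n=11: 11·1 1·11  f→[1331+1]=1332
q^12  k|12↦f(k): 1:1 2:8 3:27 4:64 6:216 12:1728  a_12=2044
[q^13] f(13)=2197,f(1)=1 ⇒ 2198
n=14: 14·1 7·2 2·7 1·14  f→[2744+343+8+1]=3096

344, 585, 757, 1134, 1332, 2044, 2198, 3096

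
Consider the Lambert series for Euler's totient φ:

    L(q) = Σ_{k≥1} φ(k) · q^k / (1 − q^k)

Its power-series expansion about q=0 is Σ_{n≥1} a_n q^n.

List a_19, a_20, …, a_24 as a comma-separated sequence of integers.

q^19  k|19↦φ(k): 1:1 19:18  a_19=19
n=20: 1·20 2·10 4·5 5·4 10·2 20·1  φ→[1+1+2+4+4+8]=20
q^21  k|21↦φ(k): 1:1 3:2 7:6 21:12  a_21=21
[q^22] φ(22)=10,φ(11)=10,φ(2)=1,φ(1)=1 ⇒ 22
n=23: 1·23 23·1  φ→[1+22]=23
[q^24] φ(24)=8,φ(12)=4,φ(8)=4,φ(6)=2,φ(4)=2,φ(3)=2,φ(2)=1,φ(1)=1 ⇒ 24

19, 20, 21, 22, 23, 24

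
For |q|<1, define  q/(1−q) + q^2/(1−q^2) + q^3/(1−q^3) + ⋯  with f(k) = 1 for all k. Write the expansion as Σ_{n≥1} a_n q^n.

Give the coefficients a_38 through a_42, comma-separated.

4, 4, 8, 2, 8

[q^38] f(38)=1,f(19)=1,f(2)=1,f(1)=1 ⇒ 4
d|39:{1,3,13,39}  Σf=1+1+1+1=4
d|40:{40,20,10,8,5,4,2,1}  Σf=1+1+1+1+1+1+1+1=8
q^41  k|41↦f(k): 1:1 41:1  a_41=2
d|42:{1,2,3,6,7,14,21,42}  Σf=1+1+1+1+1+1+1+1=8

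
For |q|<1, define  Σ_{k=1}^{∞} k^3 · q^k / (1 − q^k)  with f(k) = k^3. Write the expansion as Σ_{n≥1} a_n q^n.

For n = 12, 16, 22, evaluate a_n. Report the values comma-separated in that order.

2044, 4681, 11988

n=12: 12·1 6·2 4·3 3·4 2·6 1·12  f→[1728+216+64+27+8+1]=2044
q^16  k|16↦f(k): 16:4096 8:512 4:64 2:8 1:1  a_16=4681
q^22  k|22↦f(k): 22:10648 11:1331 2:8 1:1  a_22=11988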